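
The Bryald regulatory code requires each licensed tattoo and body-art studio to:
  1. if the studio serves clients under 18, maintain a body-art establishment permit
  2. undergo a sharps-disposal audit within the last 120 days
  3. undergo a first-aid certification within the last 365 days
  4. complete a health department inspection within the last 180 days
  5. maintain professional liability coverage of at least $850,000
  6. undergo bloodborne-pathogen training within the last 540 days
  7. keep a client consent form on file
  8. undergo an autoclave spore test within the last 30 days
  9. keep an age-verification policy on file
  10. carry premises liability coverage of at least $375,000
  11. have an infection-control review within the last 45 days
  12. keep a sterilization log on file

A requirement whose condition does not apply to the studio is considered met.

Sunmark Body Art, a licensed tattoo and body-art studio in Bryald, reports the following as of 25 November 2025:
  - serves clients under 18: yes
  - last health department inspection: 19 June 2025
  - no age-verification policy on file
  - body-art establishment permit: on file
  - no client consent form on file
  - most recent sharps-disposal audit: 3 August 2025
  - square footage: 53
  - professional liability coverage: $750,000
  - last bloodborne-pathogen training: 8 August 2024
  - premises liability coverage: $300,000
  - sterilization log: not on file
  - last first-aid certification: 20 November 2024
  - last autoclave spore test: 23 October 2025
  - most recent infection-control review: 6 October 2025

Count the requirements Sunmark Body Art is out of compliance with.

8

1. condition 'serves clients under 18' holds; body-art establishment permit present → met
2. sharps-disposal audit 114 days ago vs limit 120 → met
3. first-aid certification 370 days ago vs limit 365 → not met
4. health department inspection 159 days ago vs limit 180 → met
5. professional liability coverage $750,000 < $850,000 → not met
6. bloodborne-pathogen training 474 days ago vs limit 540 → met
7. client consent form absent → not met
8. autoclave spore test 33 days ago vs limit 30 → not met
9. age-verification policy absent → not met
10. premises liability coverage $300,000 < $375,000 → not met
11. infection-control review 50 days ago vs limit 45 → not met
12. sterilization log absent → not met
Not met: 8 of 12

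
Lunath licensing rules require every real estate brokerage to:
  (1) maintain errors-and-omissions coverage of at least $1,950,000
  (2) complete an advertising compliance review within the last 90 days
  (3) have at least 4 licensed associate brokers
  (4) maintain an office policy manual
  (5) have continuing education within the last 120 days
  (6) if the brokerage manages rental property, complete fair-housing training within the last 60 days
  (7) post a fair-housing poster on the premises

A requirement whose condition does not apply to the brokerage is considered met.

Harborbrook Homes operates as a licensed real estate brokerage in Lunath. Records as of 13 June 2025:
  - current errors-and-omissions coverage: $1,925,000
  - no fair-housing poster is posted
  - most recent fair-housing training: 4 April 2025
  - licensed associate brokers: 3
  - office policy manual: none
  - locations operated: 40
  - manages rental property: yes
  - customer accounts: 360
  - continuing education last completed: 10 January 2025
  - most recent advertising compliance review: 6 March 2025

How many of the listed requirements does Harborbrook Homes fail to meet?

7

1. errors-and-omissions coverage $1,925,000 < $1,950,000 → not met
2. advertising compliance review 99 days ago vs limit 90 → not met
3. licensed associate brokers 3 < 4 → not met
4. office policy manual absent → not met
5. continuing education 154 days ago vs limit 120 → not met
6. condition 'manages rental property' holds; fair-housing training 70 days ago vs limit 60 → not met
7. fair-housing poster absent → not met
Not met: 7 of 7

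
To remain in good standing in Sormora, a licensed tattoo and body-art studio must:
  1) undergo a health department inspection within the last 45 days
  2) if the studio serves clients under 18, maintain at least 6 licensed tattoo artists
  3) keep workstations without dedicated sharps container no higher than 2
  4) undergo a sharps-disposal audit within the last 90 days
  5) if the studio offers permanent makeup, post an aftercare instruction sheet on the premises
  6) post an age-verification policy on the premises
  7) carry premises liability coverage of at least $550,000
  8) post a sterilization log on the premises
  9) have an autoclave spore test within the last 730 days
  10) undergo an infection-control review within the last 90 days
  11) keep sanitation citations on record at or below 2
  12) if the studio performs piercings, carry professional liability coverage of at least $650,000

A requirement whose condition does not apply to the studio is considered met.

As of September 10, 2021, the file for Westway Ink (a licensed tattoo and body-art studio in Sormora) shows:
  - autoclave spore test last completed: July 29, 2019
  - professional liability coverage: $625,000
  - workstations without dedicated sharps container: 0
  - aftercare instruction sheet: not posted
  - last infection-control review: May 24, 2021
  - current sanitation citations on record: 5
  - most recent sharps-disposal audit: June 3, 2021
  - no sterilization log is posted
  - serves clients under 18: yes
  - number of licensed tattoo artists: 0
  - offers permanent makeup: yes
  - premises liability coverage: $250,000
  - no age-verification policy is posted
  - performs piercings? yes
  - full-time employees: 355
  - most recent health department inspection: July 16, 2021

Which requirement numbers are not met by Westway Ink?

1, 2, 4, 5, 6, 7, 8, 9, 10, 11, 12

1. health department inspection 56 days ago vs limit 45 → not met
2. condition 'serves clients under 18' holds; licensed tattoo artists 0 < 6 → not met
3. workstations without dedicated sharps container 0 ≤ 2 → met
4. sharps-disposal audit 99 days ago vs limit 90 → not met
5. condition 'offers permanent makeup' holds; aftercare instruction sheet absent → not met
6. age-verification policy absent → not met
7. premises liability coverage $250,000 < $550,000 → not met
8. sterilization log absent → not met
9. autoclave spore test 774 days ago vs limit 730 → not met
10. infection-control review 109 days ago vs limit 90 → not met
11. sanitation citations on record 5 > 2 → not met
12. condition 'performs piercings' holds; professional liability coverage $625,000 < $650,000 → not met
Not met: 1, 2, 4, 5, 6, 7, 8, 9, 10, 11, 12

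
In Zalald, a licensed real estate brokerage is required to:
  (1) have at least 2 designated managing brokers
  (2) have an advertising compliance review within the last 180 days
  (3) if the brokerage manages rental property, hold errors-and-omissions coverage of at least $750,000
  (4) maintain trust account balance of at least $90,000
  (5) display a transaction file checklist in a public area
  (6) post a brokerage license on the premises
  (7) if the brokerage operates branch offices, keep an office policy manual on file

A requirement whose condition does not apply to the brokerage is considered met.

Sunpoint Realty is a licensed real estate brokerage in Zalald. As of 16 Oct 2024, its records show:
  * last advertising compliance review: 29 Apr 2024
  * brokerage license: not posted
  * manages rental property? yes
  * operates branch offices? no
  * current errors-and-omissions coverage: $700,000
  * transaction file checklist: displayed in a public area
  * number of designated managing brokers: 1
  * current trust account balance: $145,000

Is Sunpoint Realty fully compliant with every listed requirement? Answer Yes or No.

No

1. designated managing brokers 1 < 2 → not met
2. advertising compliance review 170 days ago vs limit 180 → met
3. condition 'manages rental property' holds; errors-and-omissions coverage $700,000 < $750,000 → not met
4. trust account balance $145,000 ≥ $90,000 → met
5. transaction file checklist present → met
6. brokerage license absent → not met
7. condition 'operates branch offices' does not hold → requirement n/a → met
Not met: 1, 3, 6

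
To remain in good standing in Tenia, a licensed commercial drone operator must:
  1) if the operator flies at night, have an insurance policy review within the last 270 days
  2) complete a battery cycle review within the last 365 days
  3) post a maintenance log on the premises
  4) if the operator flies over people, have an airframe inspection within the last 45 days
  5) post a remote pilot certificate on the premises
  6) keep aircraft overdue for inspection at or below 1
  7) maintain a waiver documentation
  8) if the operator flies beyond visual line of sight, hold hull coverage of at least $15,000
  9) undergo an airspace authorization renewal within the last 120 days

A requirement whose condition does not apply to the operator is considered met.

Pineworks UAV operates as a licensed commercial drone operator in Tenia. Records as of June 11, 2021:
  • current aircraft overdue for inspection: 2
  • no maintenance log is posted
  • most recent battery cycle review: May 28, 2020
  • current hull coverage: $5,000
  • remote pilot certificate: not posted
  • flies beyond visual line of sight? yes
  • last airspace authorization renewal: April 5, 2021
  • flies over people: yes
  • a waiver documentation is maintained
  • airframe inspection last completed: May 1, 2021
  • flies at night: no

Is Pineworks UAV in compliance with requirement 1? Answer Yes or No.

Yes

1. condition 'flies at night' does not hold → requirement n/a → met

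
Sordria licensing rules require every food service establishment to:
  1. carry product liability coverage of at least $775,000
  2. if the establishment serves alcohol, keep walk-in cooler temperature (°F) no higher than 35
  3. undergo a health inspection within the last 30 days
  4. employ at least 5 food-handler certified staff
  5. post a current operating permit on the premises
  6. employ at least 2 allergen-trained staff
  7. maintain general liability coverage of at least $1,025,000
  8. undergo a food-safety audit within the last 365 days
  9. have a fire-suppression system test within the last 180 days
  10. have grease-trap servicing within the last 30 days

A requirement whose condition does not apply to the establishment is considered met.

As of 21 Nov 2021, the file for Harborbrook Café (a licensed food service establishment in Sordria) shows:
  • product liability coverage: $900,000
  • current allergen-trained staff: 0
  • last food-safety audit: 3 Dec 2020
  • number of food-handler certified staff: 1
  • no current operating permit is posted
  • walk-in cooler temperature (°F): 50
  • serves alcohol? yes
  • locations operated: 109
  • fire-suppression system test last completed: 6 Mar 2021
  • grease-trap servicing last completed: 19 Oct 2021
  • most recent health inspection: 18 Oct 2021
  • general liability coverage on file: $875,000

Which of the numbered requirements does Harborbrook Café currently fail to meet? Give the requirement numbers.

1. product liability coverage $900,000 ≥ $775,000 → met
2. condition 'serves alcohol' holds; walk-in cooler temperature (°F) 50 > 35 → not met
3. health inspection 34 days ago vs limit 30 → not met
4. food-handler certified staff 1 < 5 → not met
5. current operating permit absent → not met
6. allergen-trained staff 0 < 2 → not met
7. general liability coverage $875,000 < $1,025,000 → not met
8. food-safety audit 353 days ago vs limit 365 → met
9. fire-suppression system test 260 days ago vs limit 180 → not met
10. grease-trap servicing 33 days ago vs limit 30 → not met
Not met: 2, 3, 4, 5, 6, 7, 9, 10

2, 3, 4, 5, 6, 7, 9, 10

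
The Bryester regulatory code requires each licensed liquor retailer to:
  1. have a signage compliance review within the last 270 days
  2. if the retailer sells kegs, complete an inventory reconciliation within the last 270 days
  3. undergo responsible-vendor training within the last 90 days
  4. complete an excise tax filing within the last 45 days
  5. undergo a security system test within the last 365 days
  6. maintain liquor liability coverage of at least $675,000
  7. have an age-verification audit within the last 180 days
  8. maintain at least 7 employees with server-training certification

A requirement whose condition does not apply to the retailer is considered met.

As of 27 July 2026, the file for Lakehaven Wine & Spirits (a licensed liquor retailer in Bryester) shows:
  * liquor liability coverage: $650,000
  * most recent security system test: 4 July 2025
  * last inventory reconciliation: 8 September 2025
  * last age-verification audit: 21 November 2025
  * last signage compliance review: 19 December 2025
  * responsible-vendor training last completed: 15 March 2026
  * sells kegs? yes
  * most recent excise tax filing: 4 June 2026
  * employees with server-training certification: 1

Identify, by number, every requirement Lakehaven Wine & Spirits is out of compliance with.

2, 3, 4, 5, 6, 7, 8

1. signage compliance review 220 days ago vs limit 270 → met
2. condition 'sells kegs' holds; inventory reconciliation 322 days ago vs limit 270 → not met
3. responsible-vendor training 134 days ago vs limit 90 → not met
4. excise tax filing 53 days ago vs limit 45 → not met
5. security system test 388 days ago vs limit 365 → not met
6. liquor liability coverage $650,000 < $675,000 → not met
7. age-verification audit 248 days ago vs limit 180 → not met
8. employees with server-training certification 1 < 7 → not met
Not met: 2, 3, 4, 5, 6, 7, 8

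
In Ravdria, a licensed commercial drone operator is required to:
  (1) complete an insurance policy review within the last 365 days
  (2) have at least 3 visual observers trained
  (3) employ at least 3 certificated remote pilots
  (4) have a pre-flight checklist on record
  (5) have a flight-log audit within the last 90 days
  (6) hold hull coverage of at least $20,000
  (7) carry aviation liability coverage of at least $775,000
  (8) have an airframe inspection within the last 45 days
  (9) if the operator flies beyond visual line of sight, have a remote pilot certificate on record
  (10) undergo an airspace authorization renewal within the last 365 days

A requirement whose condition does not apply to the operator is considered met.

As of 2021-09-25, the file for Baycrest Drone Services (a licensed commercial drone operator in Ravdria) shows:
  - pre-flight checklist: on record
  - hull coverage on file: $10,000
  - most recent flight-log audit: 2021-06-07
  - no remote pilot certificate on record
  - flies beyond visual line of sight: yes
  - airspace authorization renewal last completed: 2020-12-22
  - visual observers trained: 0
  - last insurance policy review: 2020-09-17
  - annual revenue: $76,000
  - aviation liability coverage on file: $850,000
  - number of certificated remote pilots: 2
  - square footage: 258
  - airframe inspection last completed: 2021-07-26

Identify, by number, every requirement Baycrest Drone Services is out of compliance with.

1. insurance policy review 373 days ago vs limit 365 → not met
2. visual observers trained 0 < 3 → not met
3. certificated remote pilots 2 < 3 → not met
4. pre-flight checklist present → met
5. flight-log audit 110 days ago vs limit 90 → not met
6. hull coverage $10,000 < $20,000 → not met
7. aviation liability coverage $850,000 ≥ $775,000 → met
8. airframe inspection 61 days ago vs limit 45 → not met
9. condition 'flies beyond visual line of sight' holds; remote pilot certificate absent → not met
10. airspace authorization renewal 277 days ago vs limit 365 → met
Not met: 1, 2, 3, 5, 6, 8, 9

1, 2, 3, 5, 6, 8, 9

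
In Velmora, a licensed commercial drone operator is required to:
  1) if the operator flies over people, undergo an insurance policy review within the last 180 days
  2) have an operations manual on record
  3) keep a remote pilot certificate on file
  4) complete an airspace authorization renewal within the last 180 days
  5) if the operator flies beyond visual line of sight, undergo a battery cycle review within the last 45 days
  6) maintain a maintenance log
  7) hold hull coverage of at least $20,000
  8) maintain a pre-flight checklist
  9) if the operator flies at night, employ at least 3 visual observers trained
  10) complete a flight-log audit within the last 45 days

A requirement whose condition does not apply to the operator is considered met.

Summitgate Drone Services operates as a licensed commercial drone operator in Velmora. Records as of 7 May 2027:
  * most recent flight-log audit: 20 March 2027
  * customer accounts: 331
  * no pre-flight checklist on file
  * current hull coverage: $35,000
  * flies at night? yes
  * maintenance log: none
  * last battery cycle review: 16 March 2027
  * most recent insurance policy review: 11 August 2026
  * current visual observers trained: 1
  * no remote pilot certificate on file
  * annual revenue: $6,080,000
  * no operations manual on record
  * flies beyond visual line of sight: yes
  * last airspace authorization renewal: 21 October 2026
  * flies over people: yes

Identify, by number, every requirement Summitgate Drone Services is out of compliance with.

1, 2, 3, 4, 5, 6, 8, 9, 10

1. condition 'flies over people' holds; insurance policy review 269 days ago vs limit 180 → not met
2. operations manual absent → not met
3. remote pilot certificate absent → not met
4. airspace authorization renewal 198 days ago vs limit 180 → not met
5. condition 'flies beyond visual line of sight' holds; battery cycle review 52 days ago vs limit 45 → not met
6. maintenance log absent → not met
7. hull coverage $35,000 ≥ $20,000 → met
8. pre-flight checklist absent → not met
9. condition 'flies at night' holds; visual observers trained 1 < 3 → not met
10. flight-log audit 48 days ago vs limit 45 → not met
Not met: 1, 2, 3, 4, 5, 6, 8, 9, 10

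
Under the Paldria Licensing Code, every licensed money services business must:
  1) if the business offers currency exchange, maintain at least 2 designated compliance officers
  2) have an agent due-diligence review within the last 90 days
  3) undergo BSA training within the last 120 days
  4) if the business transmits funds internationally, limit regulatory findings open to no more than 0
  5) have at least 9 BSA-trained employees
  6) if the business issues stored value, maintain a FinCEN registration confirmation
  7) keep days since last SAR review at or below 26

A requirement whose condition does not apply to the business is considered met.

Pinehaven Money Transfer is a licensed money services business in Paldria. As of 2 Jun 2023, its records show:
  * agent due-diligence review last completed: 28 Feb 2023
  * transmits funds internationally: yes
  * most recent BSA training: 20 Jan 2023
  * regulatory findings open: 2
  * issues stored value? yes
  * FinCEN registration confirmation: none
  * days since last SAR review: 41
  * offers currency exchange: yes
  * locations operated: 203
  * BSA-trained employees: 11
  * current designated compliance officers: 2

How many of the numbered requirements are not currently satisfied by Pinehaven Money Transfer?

5

1. condition 'offers currency exchange' holds; designated compliance officers 2 ≥ 2 → met
2. agent due-diligence review 94 days ago vs limit 90 → not met
3. BSA training 133 days ago vs limit 120 → not met
4. condition 'transmits funds internationally' holds; regulatory findings open 2 > 0 → not met
5. BSA-trained employees 11 ≥ 9 → met
6. condition 'issues stored value' holds; FinCEN registration confirmation absent → not met
7. days since last SAR review 41 > 26 → not met
Not met: 5 of 7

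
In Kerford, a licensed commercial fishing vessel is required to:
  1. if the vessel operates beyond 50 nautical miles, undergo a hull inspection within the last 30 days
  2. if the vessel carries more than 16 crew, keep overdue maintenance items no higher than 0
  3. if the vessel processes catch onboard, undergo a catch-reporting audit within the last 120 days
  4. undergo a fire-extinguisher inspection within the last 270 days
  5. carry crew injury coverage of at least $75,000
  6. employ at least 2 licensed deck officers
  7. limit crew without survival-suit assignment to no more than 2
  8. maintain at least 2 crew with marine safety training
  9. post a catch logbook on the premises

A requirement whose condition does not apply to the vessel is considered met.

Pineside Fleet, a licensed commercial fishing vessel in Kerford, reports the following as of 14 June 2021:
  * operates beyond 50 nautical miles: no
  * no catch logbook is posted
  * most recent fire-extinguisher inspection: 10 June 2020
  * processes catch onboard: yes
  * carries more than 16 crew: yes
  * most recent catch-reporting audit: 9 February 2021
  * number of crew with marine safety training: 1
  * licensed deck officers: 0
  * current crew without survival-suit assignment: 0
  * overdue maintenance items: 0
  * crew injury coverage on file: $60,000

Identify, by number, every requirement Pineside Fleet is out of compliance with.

1. condition 'operates beyond 50 nautical miles' does not hold → requirement n/a → met
2. condition 'carries more than 16 crew' holds; overdue maintenance items 0 ≤ 0 → met
3. condition 'processes catch onboard' holds; catch-reporting audit 125 days ago vs limit 120 → not met
4. fire-extinguisher inspection 369 days ago vs limit 270 → not met
5. crew injury coverage $60,000 < $75,000 → not met
6. licensed deck officers 0 < 2 → not met
7. crew without survival-suit assignment 0 ≤ 2 → met
8. crew with marine safety training 1 < 2 → not met
9. catch logbook absent → not met
Not met: 3, 4, 5, 6, 8, 9

3, 4, 5, 6, 8, 9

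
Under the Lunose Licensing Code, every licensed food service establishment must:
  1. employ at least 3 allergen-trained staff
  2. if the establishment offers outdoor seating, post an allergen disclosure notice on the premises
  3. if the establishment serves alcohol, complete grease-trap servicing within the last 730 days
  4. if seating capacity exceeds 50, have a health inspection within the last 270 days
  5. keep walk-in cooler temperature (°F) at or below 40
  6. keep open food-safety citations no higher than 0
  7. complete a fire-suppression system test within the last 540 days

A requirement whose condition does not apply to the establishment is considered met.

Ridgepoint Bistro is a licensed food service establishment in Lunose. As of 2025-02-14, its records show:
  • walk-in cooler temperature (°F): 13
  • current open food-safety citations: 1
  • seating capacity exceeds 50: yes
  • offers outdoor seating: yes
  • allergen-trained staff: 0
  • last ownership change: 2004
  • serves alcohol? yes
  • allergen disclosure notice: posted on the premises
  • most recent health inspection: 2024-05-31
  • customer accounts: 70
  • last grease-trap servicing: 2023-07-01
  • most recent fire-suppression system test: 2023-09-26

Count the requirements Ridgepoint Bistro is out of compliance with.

2

1. allergen-trained staff 0 < 3 → not met
2. condition 'offers outdoor seating' holds; allergen disclosure notice present → met
3. condition 'serves alcohol' holds; grease-trap servicing 594 days ago vs limit 730 → met
4. condition 'seating capacity exceeds 50' holds; health inspection 259 days ago vs limit 270 → met
5. walk-in cooler temperature (°F) 13 ≤ 40 → met
6. open food-safety citations 1 > 0 → not met
7. fire-suppression system test 507 days ago vs limit 540 → met
Not met: 2 of 7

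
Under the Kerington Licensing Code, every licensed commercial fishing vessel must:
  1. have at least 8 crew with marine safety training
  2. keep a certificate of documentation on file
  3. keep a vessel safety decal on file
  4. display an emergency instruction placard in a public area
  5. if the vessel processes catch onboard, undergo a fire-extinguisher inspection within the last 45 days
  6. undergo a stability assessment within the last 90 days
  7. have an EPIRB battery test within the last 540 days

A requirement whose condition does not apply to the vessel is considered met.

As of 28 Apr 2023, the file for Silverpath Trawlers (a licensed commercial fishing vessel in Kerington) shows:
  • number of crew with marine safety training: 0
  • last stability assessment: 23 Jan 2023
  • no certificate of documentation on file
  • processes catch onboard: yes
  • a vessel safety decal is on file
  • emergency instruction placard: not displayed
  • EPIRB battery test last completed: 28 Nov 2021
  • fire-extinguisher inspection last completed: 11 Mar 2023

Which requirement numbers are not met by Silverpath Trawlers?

1. crew with marine safety training 0 < 8 → not met
2. certificate of documentation absent → not met
3. vessel safety decal present → met
4. emergency instruction placard absent → not met
5. condition 'processes catch onboard' holds; fire-extinguisher inspection 48 days ago vs limit 45 → not met
6. stability assessment 95 days ago vs limit 90 → not met
7. EPIRB battery test 516 days ago vs limit 540 → met
Not met: 1, 2, 4, 5, 6

1, 2, 4, 5, 6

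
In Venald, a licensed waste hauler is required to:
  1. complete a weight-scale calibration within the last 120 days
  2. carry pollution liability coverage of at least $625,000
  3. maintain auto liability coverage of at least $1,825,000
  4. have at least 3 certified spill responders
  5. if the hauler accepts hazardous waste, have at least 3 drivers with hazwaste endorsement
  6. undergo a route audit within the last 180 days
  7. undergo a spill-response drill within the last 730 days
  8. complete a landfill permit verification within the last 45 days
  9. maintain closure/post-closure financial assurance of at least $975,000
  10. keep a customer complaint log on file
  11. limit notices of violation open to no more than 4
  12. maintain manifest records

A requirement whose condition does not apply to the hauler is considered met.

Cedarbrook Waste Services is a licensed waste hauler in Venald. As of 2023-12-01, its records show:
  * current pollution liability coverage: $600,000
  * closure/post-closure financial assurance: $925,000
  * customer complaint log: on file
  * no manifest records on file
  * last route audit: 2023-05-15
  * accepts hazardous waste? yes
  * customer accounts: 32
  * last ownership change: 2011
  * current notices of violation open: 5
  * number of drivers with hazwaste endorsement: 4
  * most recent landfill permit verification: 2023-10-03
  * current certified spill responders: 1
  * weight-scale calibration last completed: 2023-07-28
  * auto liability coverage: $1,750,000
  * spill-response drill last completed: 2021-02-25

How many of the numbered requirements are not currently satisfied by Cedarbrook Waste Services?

1. weight-scale calibration 126 days ago vs limit 120 → not met
2. pollution liability coverage $600,000 < $625,000 → not met
3. auto liability coverage $1,750,000 < $1,825,000 → not met
4. certified spill responders 1 < 3 → not met
5. condition 'accepts hazardous waste' holds; drivers with hazwaste endorsement 4 ≥ 3 → met
6. route audit 200 days ago vs limit 180 → not met
7. spill-response drill 1009 days ago vs limit 730 → not met
8. landfill permit verification 59 days ago vs limit 45 → not met
9. closure/post-closure financial assurance $925,000 < $975,000 → not met
10. customer complaint log present → met
11. notices of violation open 5 > 4 → not met
12. manifest records absent → not met
Not met: 10 of 12

10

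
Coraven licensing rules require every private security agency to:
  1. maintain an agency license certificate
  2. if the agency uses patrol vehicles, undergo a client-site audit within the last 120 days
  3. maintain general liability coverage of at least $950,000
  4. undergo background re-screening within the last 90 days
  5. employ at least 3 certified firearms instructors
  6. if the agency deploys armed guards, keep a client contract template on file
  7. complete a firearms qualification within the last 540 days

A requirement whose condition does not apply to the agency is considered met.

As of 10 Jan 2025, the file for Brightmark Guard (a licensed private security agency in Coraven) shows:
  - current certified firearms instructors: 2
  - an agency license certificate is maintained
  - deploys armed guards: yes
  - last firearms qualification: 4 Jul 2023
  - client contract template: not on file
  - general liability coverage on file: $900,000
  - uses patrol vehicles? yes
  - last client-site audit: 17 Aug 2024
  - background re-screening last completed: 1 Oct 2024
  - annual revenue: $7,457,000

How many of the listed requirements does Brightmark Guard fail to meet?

6

1. agency license certificate present → met
2. condition 'uses patrol vehicles' holds; client-site audit 146 days ago vs limit 120 → not met
3. general liability coverage $900,000 < $950,000 → not met
4. background re-screening 101 days ago vs limit 90 → not met
5. certified firearms instructors 2 < 3 → not met
6. condition 'deploys armed guards' holds; client contract template absent → not met
7. firearms qualification 556 days ago vs limit 540 → not met
Not met: 6 of 7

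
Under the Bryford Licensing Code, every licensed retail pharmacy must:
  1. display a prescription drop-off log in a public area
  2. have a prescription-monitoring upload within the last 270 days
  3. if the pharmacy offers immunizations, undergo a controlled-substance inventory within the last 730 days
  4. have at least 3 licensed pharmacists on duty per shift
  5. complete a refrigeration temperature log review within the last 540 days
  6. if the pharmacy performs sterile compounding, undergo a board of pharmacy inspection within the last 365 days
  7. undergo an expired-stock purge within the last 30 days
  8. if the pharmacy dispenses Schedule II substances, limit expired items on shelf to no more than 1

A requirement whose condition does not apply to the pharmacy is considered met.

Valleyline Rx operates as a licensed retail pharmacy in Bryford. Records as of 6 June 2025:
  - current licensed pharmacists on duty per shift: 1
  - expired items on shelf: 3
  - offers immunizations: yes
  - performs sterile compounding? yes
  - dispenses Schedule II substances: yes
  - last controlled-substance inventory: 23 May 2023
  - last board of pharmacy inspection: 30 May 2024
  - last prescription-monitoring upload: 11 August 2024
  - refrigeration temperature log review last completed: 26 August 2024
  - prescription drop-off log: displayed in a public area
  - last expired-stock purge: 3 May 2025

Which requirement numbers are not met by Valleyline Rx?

2, 3, 4, 6, 7, 8

1. prescription drop-off log present → met
2. prescription-monitoring upload 299 days ago vs limit 270 → not met
3. condition 'offers immunizations' holds; controlled-substance inventory 745 days ago vs limit 730 → not met
4. licensed pharmacists on duty per shift 1 < 3 → not met
5. refrigeration temperature log review 284 days ago vs limit 540 → met
6. condition 'performs sterile compounding' holds; board of pharmacy inspection 372 days ago vs limit 365 → not met
7. expired-stock purge 34 days ago vs limit 30 → not met
8. condition 'dispenses Schedule II substances' holds; expired items on shelf 3 > 1 → not met
Not met: 2, 3, 4, 6, 7, 8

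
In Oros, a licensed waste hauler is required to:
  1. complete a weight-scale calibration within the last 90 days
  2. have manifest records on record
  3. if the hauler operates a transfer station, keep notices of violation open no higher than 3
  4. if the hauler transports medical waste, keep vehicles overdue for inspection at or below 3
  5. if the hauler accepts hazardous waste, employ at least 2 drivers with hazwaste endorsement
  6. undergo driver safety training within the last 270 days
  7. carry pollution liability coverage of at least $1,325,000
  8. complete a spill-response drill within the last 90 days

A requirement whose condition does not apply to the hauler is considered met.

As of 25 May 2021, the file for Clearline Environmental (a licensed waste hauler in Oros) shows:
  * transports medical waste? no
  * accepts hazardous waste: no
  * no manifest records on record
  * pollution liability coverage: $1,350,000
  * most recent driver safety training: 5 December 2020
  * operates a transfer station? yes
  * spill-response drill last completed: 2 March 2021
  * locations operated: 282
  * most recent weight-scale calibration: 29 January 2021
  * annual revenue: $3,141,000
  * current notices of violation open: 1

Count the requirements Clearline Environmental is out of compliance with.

2

1. weight-scale calibration 116 days ago vs limit 90 → not met
2. manifest records absent → not met
3. condition 'operates a transfer station' holds; notices of violation open 1 ≤ 3 → met
4. condition 'transports medical waste' does not hold → requirement n/a → met
5. condition 'accepts hazardous waste' does not hold → requirement n/a → met
6. driver safety training 171 days ago vs limit 270 → met
7. pollution liability coverage $1,350,000 ≥ $1,325,000 → met
8. spill-response drill 84 days ago vs limit 90 → met
Not met: 2 of 8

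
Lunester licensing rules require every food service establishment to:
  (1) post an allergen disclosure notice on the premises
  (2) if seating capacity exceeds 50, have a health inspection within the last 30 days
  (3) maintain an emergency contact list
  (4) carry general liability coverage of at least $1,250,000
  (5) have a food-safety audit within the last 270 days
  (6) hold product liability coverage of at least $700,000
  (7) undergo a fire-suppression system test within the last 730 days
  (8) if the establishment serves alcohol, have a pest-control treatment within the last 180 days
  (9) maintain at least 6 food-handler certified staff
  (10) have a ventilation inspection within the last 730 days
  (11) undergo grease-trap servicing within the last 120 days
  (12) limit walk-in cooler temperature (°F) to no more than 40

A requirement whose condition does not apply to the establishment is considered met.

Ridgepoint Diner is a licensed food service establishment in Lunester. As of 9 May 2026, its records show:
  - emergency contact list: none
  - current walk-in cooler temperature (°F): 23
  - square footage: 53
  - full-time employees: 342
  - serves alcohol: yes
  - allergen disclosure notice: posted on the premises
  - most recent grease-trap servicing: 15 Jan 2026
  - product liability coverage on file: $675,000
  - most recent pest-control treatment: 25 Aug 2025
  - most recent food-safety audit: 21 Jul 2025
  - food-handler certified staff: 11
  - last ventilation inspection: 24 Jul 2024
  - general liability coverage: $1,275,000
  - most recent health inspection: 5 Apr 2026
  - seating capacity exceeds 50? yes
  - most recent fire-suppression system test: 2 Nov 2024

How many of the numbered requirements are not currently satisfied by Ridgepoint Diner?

5

1. allergen disclosure notice present → met
2. condition 'seating capacity exceeds 50' holds; health inspection 34 days ago vs limit 30 → not met
3. emergency contact list absent → not met
4. general liability coverage $1,275,000 ≥ $1,250,000 → met
5. food-safety audit 292 days ago vs limit 270 → not met
6. product liability coverage $675,000 < $700,000 → not met
7. fire-suppression system test 553 days ago vs limit 730 → met
8. condition 'serves alcohol' holds; pest-control treatment 257 days ago vs limit 180 → not met
9. food-handler certified staff 11 ≥ 6 → met
10. ventilation inspection 654 days ago vs limit 730 → met
11. grease-trap servicing 114 days ago vs limit 120 → met
12. walk-in cooler temperature (°F) 23 ≤ 40 → met
Not met: 5 of 12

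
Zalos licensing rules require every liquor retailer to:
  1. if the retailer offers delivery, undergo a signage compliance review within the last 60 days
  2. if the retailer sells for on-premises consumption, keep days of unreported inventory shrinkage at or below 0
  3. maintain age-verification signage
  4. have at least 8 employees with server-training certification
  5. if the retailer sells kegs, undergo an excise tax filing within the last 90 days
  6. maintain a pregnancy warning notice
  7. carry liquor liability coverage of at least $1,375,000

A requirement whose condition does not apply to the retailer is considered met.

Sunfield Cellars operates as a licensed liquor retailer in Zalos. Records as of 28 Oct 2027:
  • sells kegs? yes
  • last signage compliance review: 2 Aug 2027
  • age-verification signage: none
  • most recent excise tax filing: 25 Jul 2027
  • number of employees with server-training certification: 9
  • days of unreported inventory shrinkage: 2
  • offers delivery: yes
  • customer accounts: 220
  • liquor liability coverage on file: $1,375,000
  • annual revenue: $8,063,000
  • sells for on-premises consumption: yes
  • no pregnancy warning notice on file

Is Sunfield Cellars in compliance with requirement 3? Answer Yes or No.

3. age-verification signage absent → not met

No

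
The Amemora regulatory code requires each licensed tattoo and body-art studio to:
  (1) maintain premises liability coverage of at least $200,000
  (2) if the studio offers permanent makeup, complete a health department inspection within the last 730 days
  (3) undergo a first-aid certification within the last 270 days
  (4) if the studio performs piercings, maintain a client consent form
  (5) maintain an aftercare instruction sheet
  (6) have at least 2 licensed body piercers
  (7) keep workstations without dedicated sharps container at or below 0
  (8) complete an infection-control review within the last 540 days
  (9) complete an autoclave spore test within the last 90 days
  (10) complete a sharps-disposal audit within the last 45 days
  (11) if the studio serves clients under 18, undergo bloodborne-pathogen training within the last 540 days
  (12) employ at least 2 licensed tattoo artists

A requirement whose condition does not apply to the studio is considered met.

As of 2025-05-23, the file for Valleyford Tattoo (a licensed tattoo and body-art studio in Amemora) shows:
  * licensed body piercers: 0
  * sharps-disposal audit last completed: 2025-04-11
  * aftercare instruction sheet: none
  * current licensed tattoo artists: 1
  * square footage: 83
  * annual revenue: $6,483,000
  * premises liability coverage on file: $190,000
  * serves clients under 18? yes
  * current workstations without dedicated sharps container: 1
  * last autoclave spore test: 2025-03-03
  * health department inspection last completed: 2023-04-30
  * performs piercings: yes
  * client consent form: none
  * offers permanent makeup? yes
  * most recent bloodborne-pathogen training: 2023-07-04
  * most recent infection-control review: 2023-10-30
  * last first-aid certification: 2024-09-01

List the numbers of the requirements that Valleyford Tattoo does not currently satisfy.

1. premises liability coverage $190,000 < $200,000 → not met
2. condition 'offers permanent makeup' holds; health department inspection 754 days ago vs limit 730 → not met
3. first-aid certification 264 days ago vs limit 270 → met
4. condition 'performs piercings' holds; client consent form absent → not met
5. aftercare instruction sheet absent → not met
6. licensed body piercers 0 < 2 → not met
7. workstations without dedicated sharps container 1 > 0 → not met
8. infection-control review 571 days ago vs limit 540 → not met
9. autoclave spore test 81 days ago vs limit 90 → met
10. sharps-disposal audit 42 days ago vs limit 45 → met
11. condition 'serves clients under 18' holds; bloodborne-pathogen training 689 days ago vs limit 540 → not met
12. licensed tattoo artists 1 < 2 → not met
Not met: 1, 2, 4, 5, 6, 7, 8, 11, 12

1, 2, 4, 5, 6, 7, 8, 11, 12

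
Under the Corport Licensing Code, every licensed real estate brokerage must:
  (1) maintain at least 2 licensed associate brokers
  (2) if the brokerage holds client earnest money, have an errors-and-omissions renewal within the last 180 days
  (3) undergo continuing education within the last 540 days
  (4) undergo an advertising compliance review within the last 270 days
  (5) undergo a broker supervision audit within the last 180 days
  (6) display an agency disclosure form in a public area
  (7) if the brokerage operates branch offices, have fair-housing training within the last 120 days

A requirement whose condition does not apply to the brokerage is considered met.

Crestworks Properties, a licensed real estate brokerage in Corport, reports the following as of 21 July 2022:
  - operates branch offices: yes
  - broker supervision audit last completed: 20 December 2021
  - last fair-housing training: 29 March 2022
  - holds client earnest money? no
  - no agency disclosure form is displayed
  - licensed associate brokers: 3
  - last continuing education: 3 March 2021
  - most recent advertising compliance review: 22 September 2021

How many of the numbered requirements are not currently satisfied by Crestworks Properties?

1. licensed associate brokers 3 ≥ 2 → met
2. condition 'holds client earnest money' does not hold → requirement n/a → met
3. continuing education 505 days ago vs limit 540 → met
4. advertising compliance review 302 days ago vs limit 270 → not met
5. broker supervision audit 213 days ago vs limit 180 → not met
6. agency disclosure form absent → not met
7. condition 'operates branch offices' holds; fair-housing training 114 days ago vs limit 120 → met
Not met: 3 of 7

3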